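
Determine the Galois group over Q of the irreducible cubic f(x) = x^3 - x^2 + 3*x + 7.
Gal(K/Q) = S_3 (symmetric group of order 6)

Compute the discriminant of x^3 + (-1)*x^2 + (3)*x + (7): Δ = -1772. Since Δ is not a rational square, the Galois group is not contained in A_3; it must be the full S_3 (irreducibility of the cubic rules out anything smaller).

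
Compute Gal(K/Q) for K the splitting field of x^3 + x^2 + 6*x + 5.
Gal(K/Q) = S_3 (symmetric group of order 6)

Compute the discriminant of x^3 + (1)*x^2 + (6)*x + (5): Δ = -983. Since Δ is not a rational square, the Galois group is not contained in A_3; it must be the full S_3 (irreducibility of the cubic rules out anything smaller).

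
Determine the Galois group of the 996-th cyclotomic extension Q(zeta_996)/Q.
|Gal(Q(zeta_996)/Q)| = phi(996) = 328; group ≅ (Z/996Z)^* ≅ Z/2Z × Z/2Z × Z/82Z

The n-th cyclotomic polynomial Φ_996(x) is the minimal polynomial of zeta_996 over Q and has degree phi(996) = 328. So Q(zeta_996) is a degree-328 Galois extension with Galois group (Z/996Z)^*. By CRT, (Z/996Z)^* ≅ (Z/4Z)^* × (Z/3Z)^* × (Z/83Z)^*. Each prime-power unit group is (Z/4Z)^* ≅ Z/2Z; (Z/3Z)^* ≅ Z/2Z; (Z/83Z)^* ≅ Z/82Z. Hence Gal(Q(zeta_996)/Q) ≅ Z/2Z × Z/2Z × Z/82Z.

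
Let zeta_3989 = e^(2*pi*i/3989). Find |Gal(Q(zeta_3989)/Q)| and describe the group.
|Gal(Q(zeta_3989)/Q)| = phi(3989) = 3988; group ≅ (Z/3989Z)^* ≅ Z/3988Z

The n-th cyclotomic polynomial Φ_3989(x) is the minimal polynomial of zeta_3989 over Q and has degree phi(3989) = 3988. So Q(zeta_3989) is a degree-3988 Galois extension with Galois group (Z/3989Z)^*. (Z/3989Z)^* is cyclic since 3989 is an odd prime power (or 4). Hence Gal(Q(zeta_3989)/Q) ≅ Z/3988Z.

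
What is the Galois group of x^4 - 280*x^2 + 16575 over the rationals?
Gal(K/Q) = V_4 (Klein four-group, Z/2Z × Z/2Z)

f factors as (x^2 - 195)(x^2 - 85), so the splitting field is K = Q(sqrt(195), sqrt(85)). The elements 195, 85, 16575 are all non-squares in Q, so sqrt(195) and sqrt(85) generate independent quadratic extensions. Thus [K:Q] = 4 and Gal(K/Q) is generated by the two order-2 automorphisms sqrt(195) ↦ -sqrt(195) and sqrt(85) ↦ -sqrt(85), giving V_4.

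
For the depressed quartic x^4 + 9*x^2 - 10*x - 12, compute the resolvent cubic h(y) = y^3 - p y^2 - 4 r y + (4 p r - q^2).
h(y) = y^3 - 9*y^2 + 48*y - 532

Identify coefficients: p = 9, q = -10, r = -12.
Plug into h(y) = y^3 - p y^2 - 4 r y + (4 p r - q^2):
  h(y) = y^3 - (9) y^2 - 4*(-12) y + (4*(9)*(-12) - (-10)^2)
       = y^3 + (-9) y^2 + (48) y + (-532).
Simplifying: h(y) = y^3 - 9*y^2 + 48*y - 532.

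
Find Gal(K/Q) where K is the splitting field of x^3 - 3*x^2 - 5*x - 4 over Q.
Gal(K/Q) = S_3 (symmetric group of order 6)

Compute the discriminant of x^3 + (-3)*x^2 + (-5)*x + (-4): Δ = -1219. Since Δ is not a rational square, the Galois group is not contained in A_3; it must be the full S_3 (irreducibility of the cubic rules out anything smaller).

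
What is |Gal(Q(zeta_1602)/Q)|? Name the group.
|Gal(Q(zeta_1602)/Q)| = phi(1602) = 528; group ≅ (Z/1602Z)^* ≅ Z/6Z × Z/88Z

The n-th cyclotomic polynomial Φ_1602(x) is the minimal polynomial of zeta_1602 over Q and has degree phi(1602) = 528. So Q(zeta_1602) is a degree-528 Galois extension with Galois group (Z/1602Z)^*. By CRT, (Z/1602Z)^* ≅ (Z/2Z)^* × (Z/9Z)^* × (Z/89Z)^*. Each prime-power unit group is (Z/2Z)^* ≅ trivial group (order 1); (Z/9Z)^* ≅ Z/6Z; (Z/89Z)^* ≅ Z/88Z. Hence Gal(Q(zeta_1602)/Q) ≅ Z/6Z × Z/88Z.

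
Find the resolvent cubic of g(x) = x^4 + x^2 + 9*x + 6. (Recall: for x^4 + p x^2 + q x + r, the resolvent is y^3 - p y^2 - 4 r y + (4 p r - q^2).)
h(y) = y^3 - y^2 - 24*y - 57

Identify coefficients: p = 1, q = 9, r = 6.
Plug into h(y) = y^3 - p y^2 - 4 r y + (4 p r - q^2):
  h(y) = y^3 - (1) y^2 - 4*(6) y + (4*(1)*(6) - (9)^2)
       = y^3 + (-1) y^2 + (-24) y + (-57).
Simplifying: h(y) = y^3 - y^2 - 24*y - 57.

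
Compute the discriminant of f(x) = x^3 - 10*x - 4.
Δ = 3568

For a depressed cubic x^3 + p x + q the discriminant is Δ = -4 p^3 - 27 q^2 = -4*(-10)^3 - 27*(-4)^2 = 4000 - 432 = 3568.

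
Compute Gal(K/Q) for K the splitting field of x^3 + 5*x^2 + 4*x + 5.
Gal(K/Q) = S_3 (symmetric group of order 6)

Compute the discriminant of x^3 + (5)*x^2 + (4)*x + (5): Δ = -1231. Since Δ is not a rational square, the Galois group is not contained in A_3; it must be the full S_3 (irreducibility of the cubic rules out anything smaller).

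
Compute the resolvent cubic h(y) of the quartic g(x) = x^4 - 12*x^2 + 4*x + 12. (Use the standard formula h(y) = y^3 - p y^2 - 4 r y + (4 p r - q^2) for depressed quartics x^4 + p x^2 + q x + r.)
h(y) = y^3 + 12*y^2 - 48*y - 592

Identify coefficients: p = -12, q = 4, r = 12.
Plug into h(y) = y^3 - p y^2 - 4 r y + (4 p r - q^2):
  h(y) = y^3 - (-12) y^2 - 4*(12) y + (4*(-12)*(12) - (4)^2)
       = y^3 + (12) y^2 + (-48) y + (-592).
Simplifying: h(y) = y^3 + 12*y^2 - 48*y - 592.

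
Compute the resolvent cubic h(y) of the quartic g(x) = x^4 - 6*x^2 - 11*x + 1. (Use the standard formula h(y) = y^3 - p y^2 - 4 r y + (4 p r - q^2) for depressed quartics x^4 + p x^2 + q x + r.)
h(y) = y^3 + 6*y^2 - 4*y - 145

Identify coefficients: p = -6, q = -11, r = 1.
Plug into h(y) = y^3 - p y^2 - 4 r y + (4 p r - q^2):
  h(y) = y^3 - (-6) y^2 - 4*(1) y + (4*(-6)*(1) - (-11)^2)
       = y^3 + (6) y^2 + (-4) y + (-145).
Simplifying: h(y) = y^3 + 6*y^2 - 4*y - 145.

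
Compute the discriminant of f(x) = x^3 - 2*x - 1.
Δ = 5

For a depressed cubic x^3 + p x + q the discriminant is Δ = -4 p^3 - 27 q^2 = -4*(-2)^3 - 27*(-1)^2 = 32 - 27 = 5.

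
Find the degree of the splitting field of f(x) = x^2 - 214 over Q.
[K:Q] = 2

The polynomial x^2 - 214 is irreducible over Q since 214 is not a perfect square. Its splitting field is Q(sqrt(214)), which has degree 2 over Q.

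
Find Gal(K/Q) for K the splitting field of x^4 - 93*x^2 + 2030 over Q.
Gal(K/Q) = V_4 (Klein four-group, Z/2Z × Z/2Z)

f factors as (x^2 - 35)(x^2 - 58), so the splitting field is K = Q(sqrt(35), sqrt(58)). The elements 35, 58, 2030 are all non-squares in Q, so sqrt(35) and sqrt(58) generate independent quadratic extensions. Thus [K:Q] = 4 and Gal(K/Q) is generated by the two order-2 automorphisms sqrt(35) ↦ -sqrt(35) and sqrt(58) ↦ -sqrt(58), giving V_4.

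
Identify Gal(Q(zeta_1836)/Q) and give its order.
|Gal(Q(zeta_1836)/Q)| = phi(1836) = 576; group ≅ (Z/1836Z)^* ≅ Z/2Z × Z/16Z × Z/18Z

The n-th cyclotomic polynomial Φ_1836(x) is the minimal polynomial of zeta_1836 over Q and has degree phi(1836) = 576. So Q(zeta_1836) is a degree-576 Galois extension with Galois group (Z/1836Z)^*. By CRT, (Z/1836Z)^* ≅ (Z/4Z)^* × (Z/27Z)^* × (Z/17Z)^*. Each prime-power unit group is (Z/4Z)^* ≅ Z/2Z; (Z/27Z)^* ≅ Z/18Z; (Z/17Z)^* ≅ Z/16Z. Hence Gal(Q(zeta_1836)/Q) ≅ Z/2Z × Z/16Z × Z/18Z.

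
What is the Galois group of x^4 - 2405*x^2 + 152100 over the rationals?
Gal(K/Q) = Z/2Z (cyclic of order 2)

f factors as (x^2 - 2340)(x^2 - 65), so the splitting field is K = Q(sqrt(2340), sqrt(65)). The squarefree part of 2340 is 65 and the squarefree part of 65 is also 65, so sqrt(2340) and sqrt(65) are both rational multiples of sqrt(65). Hence Q(sqrt(2340)) = Q(sqrt(65)) = Q(sqrt(65)), and the splitting field collapses to a single degree-2 extension with Galois group Z/2Z.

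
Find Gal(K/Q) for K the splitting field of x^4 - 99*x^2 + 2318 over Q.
Gal(K/Q) = V_4 (Klein four-group, Z/2Z × Z/2Z)

f factors as (x^2 - 61)(x^2 - 38), so the splitting field is K = Q(sqrt(61), sqrt(38)). The elements 61, 38, 2318 are all non-squares in Q, so sqrt(61) and sqrt(38) generate independent quadratic extensions. Thus [K:Q] = 4 and Gal(K/Q) is generated by the two order-2 automorphisms sqrt(61) ↦ -sqrt(61) and sqrt(38) ↦ -sqrt(38), giving V_4.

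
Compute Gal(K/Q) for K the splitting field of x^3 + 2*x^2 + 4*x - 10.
Gal(K/Q) = S_3 (symmetric group of order 6)

Compute the discriminant of x^3 + (2)*x^2 + (4)*x + (-10): Δ = -4012. Since Δ is not a rational square, the Galois group is not contained in A_3; it must be the full S_3 (irreducibility of the cubic rules out anything smaller).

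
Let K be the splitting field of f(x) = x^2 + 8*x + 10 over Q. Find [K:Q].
[K:Q] = 2

The discriminant of x^2 + (8)*x + (10) is b^2 - 4c = 64 - (40) = 24. Since 24 is not a perfect square in Q, the polynomial is irreducible over Q. Its two roots generate a degree-2 extension, so [K:Q] = 2.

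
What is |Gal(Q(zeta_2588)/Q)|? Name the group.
|Gal(Q(zeta_2588)/Q)| = phi(2588) = 1292; group ≅ (Z/2588Z)^* ≅ Z/2Z × Z/646Z

The n-th cyclotomic polynomial Φ_2588(x) is the minimal polynomial of zeta_2588 over Q and has degree phi(2588) = 1292. So Q(zeta_2588) is a degree-1292 Galois extension with Galois group (Z/2588Z)^*. By CRT, (Z/2588Z)^* ≅ (Z/4Z)^* × (Z/647Z)^*. Each prime-power unit group is (Z/4Z)^* ≅ Z/2Z; (Z/647Z)^* ≅ Z/646Z. Hence Gal(Q(zeta_2588)/Q) ≅ Z/2Z × Z/646Z.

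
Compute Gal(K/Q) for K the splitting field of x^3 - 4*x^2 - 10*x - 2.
Gal(K/Q) = S_3 (symmetric group of order 6)

Compute the discriminant of x^3 + (-4)*x^2 + (-10)*x + (-2): Δ = 3540. Since Δ is not a rational square, the Galois group is not contained in A_3; it must be the full S_3 (irreducibility of the cubic rules out anything smaller).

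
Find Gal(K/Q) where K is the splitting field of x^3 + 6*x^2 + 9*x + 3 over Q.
Gal(K/Q) = A_3 (cyclic of order 3)

Compute the discriminant of x^3 + (6)*x^2 + (9)*x + (3): Δ = 81. Since Δ is a perfect square (Δ = 9^2), the Galois group is contained in A_3. Irreducibility forces the group to be transitive on three roots, so Gal = A_3.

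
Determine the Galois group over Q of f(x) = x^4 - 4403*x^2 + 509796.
Gal(K/Q) = Z/2Z (cyclic of order 2)

f factors as (x^2 - 4284)(x^2 - 119), so the splitting field is K = Q(sqrt(4284), sqrt(119)). The squarefree part of 4284 is 119 and the squarefree part of 119 is also 119, so sqrt(4284) and sqrt(119) are both rational multiples of sqrt(119). Hence Q(sqrt(4284)) = Q(sqrt(119)) = Q(sqrt(119)), and the splitting field collapses to a single degree-2 extension with Galois group Z/2Z.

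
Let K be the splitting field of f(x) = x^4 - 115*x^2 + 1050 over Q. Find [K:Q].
[K:Q] = 4

f factors as (x^2 - 105)(x^2 - 10); the splitting field is K = Q(sqrt(105), sqrt(10)). Since 105, 10, and 1050 are all non-squares in Q, the three subfields Q(sqrt(105)), Q(sqrt(10)), Q(sqrt(1050)) are distinct degree-2 extensions, so [K:Q] = 4 (Klein four Galois group).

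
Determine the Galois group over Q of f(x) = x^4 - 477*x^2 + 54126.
Gal(K/Q) = V_4 (Klein four-group, Z/2Z × Z/2Z)

f factors as (x^2 - 186)(x^2 - 291), so the splitting field is K = Q(sqrt(186), sqrt(291)). The elements 186, 291, 54126 are all non-squares in Q, so sqrt(186) and sqrt(291) generate independent quadratic extensions. Thus [K:Q] = 4 and Gal(K/Q) is generated by the two order-2 automorphisms sqrt(186) ↦ -sqrt(186) and sqrt(291) ↦ -sqrt(291), giving V_4.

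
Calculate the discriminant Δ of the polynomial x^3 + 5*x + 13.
Δ = -5063

For a depressed cubic x^3 + p x + q the discriminant is Δ = -4 p^3 - 27 q^2 = -4*(5)^3 - 27*(13)^2 = -500 - 4563 = -5063.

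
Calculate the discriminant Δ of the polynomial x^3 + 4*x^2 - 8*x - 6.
Δ = 7092

For x^3 + a x^2 + b x + c the discriminant is Δ = 18 a b c - 4 a^3 c + a^2 b^2 - 4 b^3 - 27 c^2.
Plug a = 4, b = -8, c = -6:
  18*(4)*(-8)*(-6) - 4*(4)^3*(-6) + (4)^2*(-8)^2 - 4*(-8)^3 - 27*(-6)^2
  = 3456 + (1536) + 1024 + (2048) + (-972)
  = 7092.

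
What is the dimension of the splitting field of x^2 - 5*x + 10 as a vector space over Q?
[K:Q] = 2

The discriminant of x^2 + (-5)*x + (10) is b^2 - 4c = 25 - (40) = -15. Since -15 is not a perfect square in Q, the polynomial is irreducible over Q. Its two roots generate a degree-2 extension, so [K:Q] = 2.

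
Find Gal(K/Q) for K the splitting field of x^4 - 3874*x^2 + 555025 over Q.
Gal(K/Q) = Z/2Z (cyclic of order 2)

f factors as (x^2 - 3725)(x^2 - 149), so the splitting field is K = Q(sqrt(3725), sqrt(149)). The squarefree part of 3725 is 149 and the squarefree part of 149 is also 149, so sqrt(3725) and sqrt(149) are both rational multiples of sqrt(149). Hence Q(sqrt(3725)) = Q(sqrt(149)) = Q(sqrt(149)), and the splitting field collapses to a single degree-2 extension with Galois group Z/2Z.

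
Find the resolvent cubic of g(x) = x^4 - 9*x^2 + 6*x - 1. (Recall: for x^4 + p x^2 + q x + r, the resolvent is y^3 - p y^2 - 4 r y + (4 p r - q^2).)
h(y) = y^3 + 9*y^2 + 4*y

Identify coefficients: p = -9, q = 6, r = -1.
Plug into h(y) = y^3 - p y^2 - 4 r y + (4 p r - q^2):
  h(y) = y^3 - (-9) y^2 - 4*(-1) y + (4*(-9)*(-1) - (6)^2)
       = y^3 + (9) y^2 + (4) y + (0).
Simplifying: h(y) = y^3 + 9*y^2 + 4*y.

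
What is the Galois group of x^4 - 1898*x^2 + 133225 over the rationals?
Gal(K/Q) = Z/2Z (cyclic of order 2)

f factors as (x^2 - 1825)(x^2 - 73), so the splitting field is K = Q(sqrt(1825), sqrt(73)). The squarefree part of 1825 is 73 and the squarefree part of 73 is also 73, so sqrt(1825) and sqrt(73) are both rational multiples of sqrt(73). Hence Q(sqrt(1825)) = Q(sqrt(73)) = Q(sqrt(73)), and the splitting field collapses to a single degree-2 extension with Galois group Z/2Z.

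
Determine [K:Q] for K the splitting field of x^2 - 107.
[K:Q] = 2

The polynomial x^2 - 107 is irreducible over Q since 107 is not a perfect square. Its splitting field is Q(sqrt(107)), which has degree 2 over Q.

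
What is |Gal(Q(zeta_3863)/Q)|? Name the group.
|Gal(Q(zeta_3863)/Q)| = phi(3863) = 3862; group ≅ (Z/3863Z)^* ≅ Z/3862Z

The n-th cyclotomic polynomial Φ_3863(x) is the minimal polynomial of zeta_3863 over Q and has degree phi(3863) = 3862. So Q(zeta_3863) is a degree-3862 Galois extension with Galois group (Z/3863Z)^*. (Z/3863Z)^* is cyclic since 3863 is an odd prime power (or 4). Hence Gal(Q(zeta_3863)/Q) ≅ Z/3862Z.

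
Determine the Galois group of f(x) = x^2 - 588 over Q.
Gal(K/Q) = Z/2Z (cyclic of order 2)

x^2 - 588 is irreducible over Q since 588 is not a rational square. The splitting field Q(sqrt(588)) has degree 2 over Q, and its unique nontrivial automorphism is sqrt(588) ↦ -sqrt(588). Hence Gal(Q(sqrt(588))/Q) = Z/2Z.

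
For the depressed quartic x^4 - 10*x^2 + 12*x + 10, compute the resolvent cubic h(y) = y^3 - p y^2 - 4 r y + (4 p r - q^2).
h(y) = y^3 + 10*y^2 - 40*y - 544

Identify coefficients: p = -10, q = 12, r = 10.
Plug into h(y) = y^3 - p y^2 - 4 r y + (4 p r - q^2):
  h(y) = y^3 - (-10) y^2 - 4*(10) y + (4*(-10)*(10) - (12)^2)
       = y^3 + (10) y^2 + (-40) y + (-544).
Simplifying: h(y) = y^3 + 10*y^2 - 40*y - 544.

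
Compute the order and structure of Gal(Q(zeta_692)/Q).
|Gal(Q(zeta_692)/Q)| = phi(692) = 344; group ≅ (Z/692Z)^* ≅ Z/2Z × Z/172Z

The n-th cyclotomic polynomial Φ_692(x) is the minimal polynomial of zeta_692 over Q and has degree phi(692) = 344. So Q(zeta_692) is a degree-344 Galois extension with Galois group (Z/692Z)^*. By CRT, (Z/692Z)^* ≅ (Z/4Z)^* × (Z/173Z)^*. Each prime-power unit group is (Z/4Z)^* ≅ Z/2Z; (Z/173Z)^* ≅ Z/172Z. Hence Gal(Q(zeta_692)/Q) ≅ Z/2Z × Z/172Z.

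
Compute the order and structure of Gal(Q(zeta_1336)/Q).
|Gal(Q(zeta_1336)/Q)| = phi(1336) = 664; group ≅ (Z/1336Z)^* ≅ Z/2Z × Z/2Z × Z/166Z

The n-th cyclotomic polynomial Φ_1336(x) is the minimal polynomial of zeta_1336 over Q and has degree phi(1336) = 664. So Q(zeta_1336) is a degree-664 Galois extension with Galois group (Z/1336Z)^*. By CRT, (Z/1336Z)^* ≅ (Z/8Z)^* × (Z/167Z)^*. Each prime-power unit group is (Z/8Z)^* ≅ Z/2Z × Z/2Z; (Z/167Z)^* ≅ Z/166Z. Hence Gal(Q(zeta_1336)/Q) ≅ Z/2Z × Z/2Z × Z/166Z.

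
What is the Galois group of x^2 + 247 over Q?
Gal(K/Q) = Z/2Z (cyclic of order 2)

x^2 + 247 is irreducible over Q since -247 is not a rational square. The splitting field Q(sqrt(-247)) has degree 2 over Q, and its unique nontrivial automorphism is sqrt(-247) ↦ -sqrt(-247). Hence Gal(Q(sqrt(-247))/Q) = Z/2Z.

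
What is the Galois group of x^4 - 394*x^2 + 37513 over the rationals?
Gal(K/Q) = V_4 (Klein four-group, Z/2Z × Z/2Z)

f factors as (x^2 - 233)(x^2 - 161), so the splitting field is K = Q(sqrt(233), sqrt(161)). The elements 233, 161, 37513 are all non-squares in Q, so sqrt(233) and sqrt(161) generate independent quadratic extensions. Thus [K:Q] = 4 and Gal(K/Q) is generated by the two order-2 automorphisms sqrt(233) ↦ -sqrt(233) and sqrt(161) ↦ -sqrt(161), giving V_4.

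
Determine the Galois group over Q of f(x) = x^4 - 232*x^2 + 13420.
Gal(K/Q) = V_4 (Klein four-group, Z/2Z × Z/2Z)

f factors as (x^2 - 110)(x^2 - 122), so the splitting field is K = Q(sqrt(110), sqrt(122)). The elements 110, 122, 13420 are all non-squares in Q, so sqrt(110) and sqrt(122) generate independent quadratic extensions. Thus [K:Q] = 4 and Gal(K/Q) is generated by the two order-2 automorphisms sqrt(110) ↦ -sqrt(110) and sqrt(122) ↦ -sqrt(122), giving V_4.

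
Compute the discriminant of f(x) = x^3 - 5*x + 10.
Δ = -2200

For a depressed cubic x^3 + p x + q the discriminant is Δ = -4 p^3 - 27 q^2 = -4*(-5)^3 - 27*(10)^2 = 500 - 2700 = -2200.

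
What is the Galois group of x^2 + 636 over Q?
Gal(K/Q) = Z/2Z (cyclic of order 2)

x^2 + 636 is irreducible over Q since -636 is not a rational square. The splitting field Q(sqrt(-636)) has degree 2 over Q, and its unique nontrivial automorphism is sqrt(-636) ↦ -sqrt(-636). Hence Gal(Q(sqrt(-636))/Q) = Z/2Z.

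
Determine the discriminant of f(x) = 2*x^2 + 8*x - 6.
Δ = 112

For a quadratic a x^2 + b x + c the discriminant is Δ = b^2 - 4ac = (8)^2 - 4*(2)*(-6) = 64 - (-48) = 112.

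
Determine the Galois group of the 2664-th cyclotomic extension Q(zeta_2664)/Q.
|Gal(Q(zeta_2664)/Q)| = phi(2664) = 864; group ≅ (Z/2664Z)^* ≅ Z/2Z × Z/2Z × Z/6Z × Z/36Z

The n-th cyclotomic polynomial Φ_2664(x) is the minimal polynomial of zeta_2664 over Q and has degree phi(2664) = 864. So Q(zeta_2664) is a degree-864 Galois extension with Galois group (Z/2664Z)^*. By CRT, (Z/2664Z)^* ≅ (Z/8Z)^* × (Z/9Z)^* × (Z/37Z)^*. Each prime-power unit group is (Z/8Z)^* ≅ Z/2Z × Z/2Z; (Z/9Z)^* ≅ Z/6Z; (Z/37Z)^* ≅ Z/36Z. Hence Gal(Q(zeta_2664)/Q) ≅ Z/2Z × Z/2Z × Z/6Z × Z/36Z.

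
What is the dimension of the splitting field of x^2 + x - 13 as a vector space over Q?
[K:Q] = 2

The discriminant of x^2 + (1)*x + (-13) is b^2 - 4c = 1 - (-52) = 53. Since 53 is not a perfect square in Q, the polynomial is irreducible over Q. Its two roots generate a degree-2 extension, so [K:Q] = 2.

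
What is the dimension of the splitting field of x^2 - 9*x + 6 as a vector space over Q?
[K:Q] = 2

The discriminant of x^2 + (-9)*x + (6) is b^2 - 4c = 81 - (24) = 57. Since 57 is not a perfect square in Q, the polynomial is irreducible over Q. Its two roots generate a degree-2 extension, so [K:Q] = 2.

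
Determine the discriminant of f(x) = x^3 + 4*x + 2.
Δ = -364

For a depressed cubic x^3 + p x + q the discriminant is Δ = -4 p^3 - 27 q^2 = -4*(4)^3 - 27*(2)^2 = -256 - 108 = -364.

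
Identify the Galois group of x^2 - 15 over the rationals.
Gal(K/Q) = Z/2Z (cyclic of order 2)

x^2 - 15 is irreducible over Q since 15 is not a rational square. The splitting field Q(sqrt(15)) has degree 2 over Q, and its unique nontrivial automorphism is sqrt(15) ↦ -sqrt(15). Hence Gal(Q(sqrt(15))/Q) = Z/2Z.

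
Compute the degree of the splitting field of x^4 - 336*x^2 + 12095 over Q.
[K:Q] = 4

f factors as (x^2 - 295)(x^2 - 41); the splitting field is K = Q(sqrt(295), sqrt(41)). Since 295, 41, and 12095 are all non-squares in Q, the three subfields Q(sqrt(295)), Q(sqrt(41)), Q(sqrt(12095)) are distinct degree-2 extensions, so [K:Q] = 4 (Klein four Galois group).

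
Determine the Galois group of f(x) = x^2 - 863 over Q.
Gal(K/Q) = Z/2Z (cyclic of order 2)

x^2 - 863 is irreducible over Q since 863 is not a rational square. The splitting field Q(sqrt(863)) has degree 2 over Q, and its unique nontrivial automorphism is sqrt(863) ↦ -sqrt(863). Hence Gal(Q(sqrt(863))/Q) = Z/2Z.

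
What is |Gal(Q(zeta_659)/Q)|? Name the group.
|Gal(Q(zeta_659)/Q)| = phi(659) = 658; group ≅ (Z/659Z)^* ≅ Z/658Z

The n-th cyclotomic polynomial Φ_659(x) is the minimal polynomial of zeta_659 over Q and has degree phi(659) = 658. So Q(zeta_659) is a degree-658 Galois extension with Galois group (Z/659Z)^*. (Z/659Z)^* is cyclic since 659 is an odd prime power (or 4). Hence Gal(Q(zeta_659)/Q) ≅ Z/658Z.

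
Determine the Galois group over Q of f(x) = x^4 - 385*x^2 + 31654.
Gal(K/Q) = V_4 (Klein four-group, Z/2Z × Z/2Z)

f factors as (x^2 - 119)(x^2 - 266), so the splitting field is K = Q(sqrt(119), sqrt(266)). The elements 119, 266, 31654 are all non-squares in Q, so sqrt(119) and sqrt(266) generate independent quadratic extensions. Thus [K:Q] = 4 and Gal(K/Q) is generated by the two order-2 automorphisms sqrt(119) ↦ -sqrt(119) and sqrt(266) ↦ -sqrt(266), giving V_4.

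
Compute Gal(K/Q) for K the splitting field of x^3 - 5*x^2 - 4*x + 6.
Gal(K/Q) = S_3 (symmetric group of order 6)

Compute the discriminant of x^3 + (-5)*x^2 + (-4)*x + (6): Δ = 4844. Since Δ is not a rational square, the Galois group is not contained in A_3; it must be the full S_3 (irreducibility of the cubic rules out anything smaller).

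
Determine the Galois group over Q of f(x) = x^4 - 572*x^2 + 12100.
Gal(K/Q) = Z/2Z (cyclic of order 2)

f factors as (x^2 - 550)(x^2 - 22), so the splitting field is K = Q(sqrt(550), sqrt(22)). The squarefree part of 550 is 22 and the squarefree part of 22 is also 22, so sqrt(550) and sqrt(22) are both rational multiples of sqrt(22). Hence Q(sqrt(550)) = Q(sqrt(22)) = Q(sqrt(22)), and the splitting field collapses to a single degree-2 extension with Galois group Z/2Z.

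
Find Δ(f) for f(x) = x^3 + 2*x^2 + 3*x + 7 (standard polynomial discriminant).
Δ = -863

For x^3 + a x^2 + b x + c the discriminant is Δ = 18 a b c - 4 a^3 c + a^2 b^2 - 4 b^3 - 27 c^2.
Plug a = 2, b = 3, c = 7:
  18*(2)*(3)*(7) - 4*(2)^3*(7) + (2)^2*(3)^2 - 4*(3)^3 - 27*(7)^2
  = 756 + (-224) + 36 + (-108) + (-1323)
  = -863.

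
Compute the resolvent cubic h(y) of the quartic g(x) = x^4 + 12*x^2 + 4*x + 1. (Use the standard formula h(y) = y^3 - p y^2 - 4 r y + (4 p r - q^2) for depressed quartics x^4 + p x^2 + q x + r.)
h(y) = y^3 - 12*y^2 - 4*y + 32

Identify coefficients: p = 12, q = 4, r = 1.
Plug into h(y) = y^3 - p y^2 - 4 r y + (4 p r - q^2):
  h(y) = y^3 - (12) y^2 - 4*(1) y + (4*(12)*(1) - (4)^2)
       = y^3 + (-12) y^2 + (-4) y + (32).
Simplifying: h(y) = y^3 - 12*y^2 - 4*y + 32.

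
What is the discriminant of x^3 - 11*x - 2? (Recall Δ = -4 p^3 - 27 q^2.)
Δ = 5216

For a depressed cubic x^3 + p x + q the discriminant is Δ = -4 p^3 - 27 q^2 = -4*(-11)^3 - 27*(-2)^2 = 5324 - 108 = 5216.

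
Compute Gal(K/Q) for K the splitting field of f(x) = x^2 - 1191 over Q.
Gal(K/Q) = Z/2Z (cyclic of order 2)

x^2 - 1191 is irreducible over Q since 1191 is not a rational square. The splitting field Q(sqrt(1191)) has degree 2 over Q, and its unique nontrivial automorphism is sqrt(1191) ↦ -sqrt(1191). Hence Gal(Q(sqrt(1191))/Q) = Z/2Z.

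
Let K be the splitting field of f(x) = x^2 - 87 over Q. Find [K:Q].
[K:Q] = 2

The polynomial x^2 - 87 is irreducible over Q since 87 is not a perfect square. Its splitting field is Q(sqrt(87)), which has degree 2 over Q.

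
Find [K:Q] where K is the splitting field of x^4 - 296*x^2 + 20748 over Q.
[K:Q] = 4

f factors as (x^2 - 114)(x^2 - 182); the splitting field is K = Q(sqrt(114), sqrt(182)). Since 114, 182, and 20748 are all non-squares in Q, the three subfields Q(sqrt(114)), Q(sqrt(182)), Q(sqrt(20748)) are distinct degree-2 extensions, so [K:Q] = 4 (Klein four Galois group).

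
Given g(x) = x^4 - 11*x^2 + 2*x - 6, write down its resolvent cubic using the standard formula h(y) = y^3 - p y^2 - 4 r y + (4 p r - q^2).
h(y) = y^3 + 11*y^2 + 24*y + 260

Identify coefficients: p = -11, q = 2, r = -6.
Plug into h(y) = y^3 - p y^2 - 4 r y + (4 p r - q^2):
  h(y) = y^3 - (-11) y^2 - 4*(-6) y + (4*(-11)*(-6) - (2)^2)
       = y^3 + (11) y^2 + (24) y + (260).
Simplifying: h(y) = y^3 + 11*y^2 + 24*y + 260.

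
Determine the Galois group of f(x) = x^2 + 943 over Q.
Gal(K/Q) = Z/2Z (cyclic of order 2)

x^2 + 943 is irreducible over Q since -943 is not a rational square. The splitting field Q(sqrt(-943)) has degree 2 over Q, and its unique nontrivial automorphism is sqrt(-943) ↦ -sqrt(-943). Hence Gal(Q(sqrt(-943))/Q) = Z/2Z.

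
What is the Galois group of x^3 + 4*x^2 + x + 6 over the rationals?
Gal(K/Q) = S_3 (symmetric group of order 6)

Compute the discriminant of x^3 + (4)*x^2 + (1)*x + (6): Δ = -2064. Since Δ is not a rational square, the Galois group is not contained in A_3; it must be the full S_3 (irreducibility of the cubic rules out anything smaller).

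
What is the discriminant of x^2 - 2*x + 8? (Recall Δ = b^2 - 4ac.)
Δ = -28

For a quadratic a x^2 + b x + c the discriminant is Δ = b^2 - 4ac = (-2)^2 - 4*(1)*(8) = 4 - (32) = -28.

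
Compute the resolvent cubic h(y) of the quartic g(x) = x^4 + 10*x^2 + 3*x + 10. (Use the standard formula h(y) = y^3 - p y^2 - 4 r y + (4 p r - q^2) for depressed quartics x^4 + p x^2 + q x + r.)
h(y) = y^3 - 10*y^2 - 40*y + 391

Identify coefficients: p = 10, q = 3, r = 10.
Plug into h(y) = y^3 - p y^2 - 4 r y + (4 p r - q^2):
  h(y) = y^3 - (10) y^2 - 4*(10) y + (4*(10)*(10) - (3)^2)
       = y^3 + (-10) y^2 + (-40) y + (391).
Simplifying: h(y) = y^3 - 10*y^2 - 40*y + 391.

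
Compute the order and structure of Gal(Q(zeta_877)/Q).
|Gal(Q(zeta_877)/Q)| = phi(877) = 876; group ≅ (Z/877Z)^* ≅ Z/876Z

The n-th cyclotomic polynomial Φ_877(x) is the minimal polynomial of zeta_877 over Q and has degree phi(877) = 876. So Q(zeta_877) is a degree-876 Galois extension with Galois group (Z/877Z)^*. (Z/877Z)^* is cyclic since 877 is an odd prime power (or 4). Hence Gal(Q(zeta_877)/Q) ≅ Z/876Z.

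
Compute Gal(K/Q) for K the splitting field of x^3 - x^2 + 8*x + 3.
Gal(K/Q) = S_3 (symmetric group of order 6)

Compute the discriminant of x^3 + (-1)*x^2 + (8)*x + (3): Δ = -2647. Since Δ is not a rational square, the Galois group is not contained in A_3; it must be the full S_3 (irreducibility of the cubic rules out anything smaller).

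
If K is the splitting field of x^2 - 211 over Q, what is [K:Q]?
[K:Q] = 2

The polynomial x^2 - 211 is irreducible over Q since 211 is not a perfect square. Its splitting field is Q(sqrt(211)), which has degree 2 over Q.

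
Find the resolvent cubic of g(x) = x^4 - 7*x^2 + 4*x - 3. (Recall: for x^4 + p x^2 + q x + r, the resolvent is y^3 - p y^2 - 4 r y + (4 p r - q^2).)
h(y) = y^3 + 7*y^2 + 12*y + 68

Identify coefficients: p = -7, q = 4, r = -3.
Plug into h(y) = y^3 - p y^2 - 4 r y + (4 p r - q^2):
  h(y) = y^3 - (-7) y^2 - 4*(-3) y + (4*(-7)*(-3) - (4)^2)
       = y^3 + (7) y^2 + (12) y + (68).
Simplifying: h(y) = y^3 + 7*y^2 + 12*y + 68.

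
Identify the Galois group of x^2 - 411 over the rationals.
Gal(K/Q) = Z/2Z (cyclic of order 2)

x^2 - 411 is irreducible over Q since 411 is not a rational square. The splitting field Q(sqrt(411)) has degree 2 over Q, and its unique nontrivial automorphism is sqrt(411) ↦ -sqrt(411). Hence Gal(Q(sqrt(411))/Q) = Z/2Z.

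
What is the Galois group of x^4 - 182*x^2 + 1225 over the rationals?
Gal(K/Q) = Z/2Z (cyclic of order 2)

f factors as (x^2 - 7)(x^2 - 175), so the splitting field is K = Q(sqrt(7), sqrt(175)). The squarefree part of 7 is 7 and the squarefree part of 175 is also 7, so sqrt(7) and sqrt(175) are both rational multiples of sqrt(7). Hence Q(sqrt(7)) = Q(sqrt(175)) = Q(sqrt(7)), and the splitting field collapses to a single degree-2 extension with Galois group Z/2Z.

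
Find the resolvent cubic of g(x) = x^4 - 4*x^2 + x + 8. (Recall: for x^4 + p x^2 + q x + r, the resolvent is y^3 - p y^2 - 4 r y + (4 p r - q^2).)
h(y) = y^3 + 4*y^2 - 32*y - 129

Identify coefficients: p = -4, q = 1, r = 8.
Plug into h(y) = y^3 - p y^2 - 4 r y + (4 p r - q^2):
  h(y) = y^3 - (-4) y^2 - 4*(8) y + (4*(-4)*(8) - (1)^2)
       = y^3 + (4) y^2 + (-32) y + (-129).
Simplifying: h(y) = y^3 + 4*y^2 - 32*y - 129.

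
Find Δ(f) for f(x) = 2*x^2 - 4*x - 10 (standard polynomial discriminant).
Δ = 96

For a quadratic a x^2 + b x + c the discriminant is Δ = b^2 - 4ac = (-4)^2 - 4*(2)*(-10) = 16 - (-80) = 96.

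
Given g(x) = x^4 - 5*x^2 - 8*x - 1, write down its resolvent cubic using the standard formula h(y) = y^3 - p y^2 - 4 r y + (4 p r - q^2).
h(y) = y^3 + 5*y^2 + 4*y - 44

Identify coefficients: p = -5, q = -8, r = -1.
Plug into h(y) = y^3 - p y^2 - 4 r y + (4 p r - q^2):
  h(y) = y^3 - (-5) y^2 - 4*(-1) y + (4*(-5)*(-1) - (-8)^2)
       = y^3 + (5) y^2 + (4) y + (-44).
Simplifying: h(y) = y^3 + 5*y^2 + 4*y - 44.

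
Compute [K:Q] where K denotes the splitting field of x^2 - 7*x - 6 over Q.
[K:Q] = 2

The discriminant of x^2 + (-7)*x + (-6) is b^2 - 4c = 49 - (-24) = 73. Since 73 is not a perfect square in Q, the polynomial is irreducible over Q. Its two roots generate a degree-2 extension, so [K:Q] = 2.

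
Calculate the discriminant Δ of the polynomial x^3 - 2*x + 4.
Δ = -400

For a depressed cubic x^3 + p x + q the discriminant is Δ = -4 p^3 - 27 q^2 = -4*(-2)^3 - 27*(4)^2 = 32 - 432 = -400.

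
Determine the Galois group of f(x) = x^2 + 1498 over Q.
Gal(K/Q) = Z/2Z (cyclic of order 2)

x^2 + 1498 is irreducible over Q since -1498 is not a rational square. The splitting field Q(sqrt(-1498)) has degree 2 over Q, and its unique nontrivial automorphism is sqrt(-1498) ↦ -sqrt(-1498). Hence Gal(Q(sqrt(-1498))/Q) = Z/2Z.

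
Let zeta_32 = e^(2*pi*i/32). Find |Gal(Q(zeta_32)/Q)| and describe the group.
|Gal(Q(zeta_32)/Q)| = phi(32) = 16; group ≅ (Z/32Z)^* ≅ Z/2Z × Z/8Z

The n-th cyclotomic polynomial Φ_32(x) is the minimal polynomial of zeta_32 over Q and has degree phi(32) = 16. So Q(zeta_32) is a degree-16 Galois extension with Galois group (Z/32Z)^*. (Z/32Z)^* for n = 2^5 is Z/2Z × Z/2^3Z (not cyclic). Hence Gal(Q(zeta_32)/Q) ≅ Z/2Z × Z/8Z.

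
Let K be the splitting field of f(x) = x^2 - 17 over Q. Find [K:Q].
[K:Q] = 2

The polynomial x^2 - 17 is irreducible over Q since 17 is not a perfect square. Its splitting field is Q(sqrt(17)), which has degree 2 over Q.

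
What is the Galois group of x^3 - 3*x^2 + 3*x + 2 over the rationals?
Gal(K/Q) = S_3 (symmetric group of order 6)

Compute the discriminant of x^3 + (-3)*x^2 + (3)*x + (2): Δ = -243. Since Δ is not a rational square, the Galois group is not contained in A_3; it must be the full S_3 (irreducibility of the cubic rules out anything smaller).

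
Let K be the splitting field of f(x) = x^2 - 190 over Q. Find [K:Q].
[K:Q] = 2

The polynomial x^2 - 190 is irreducible over Q since 190 is not a perfect square. Its splitting field is Q(sqrt(190)), which has degree 2 over Q.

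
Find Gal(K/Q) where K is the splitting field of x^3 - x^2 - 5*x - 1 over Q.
Gal(K/Q) = S_3 (symmetric group of order 6)

Compute the discriminant of x^3 + (-1)*x^2 + (-5)*x + (-1): Δ = 404. Since Δ is not a rational square, the Galois group is not contained in A_3; it must be the full S_3 (irreducibility of the cubic rules out anything smaller).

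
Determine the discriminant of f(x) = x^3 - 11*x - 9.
Δ = 3137

For a depressed cubic x^3 + p x + q the discriminant is Δ = -4 p^3 - 27 q^2 = -4*(-11)^3 - 27*(-9)^2 = 5324 - 2187 = 3137.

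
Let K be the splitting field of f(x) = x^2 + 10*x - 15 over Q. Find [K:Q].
[K:Q] = 2

The discriminant of x^2 + (10)*x + (-15) is b^2 - 4c = 100 - (-60) = 160. Since 160 is not a perfect square in Q, the polynomial is irreducible over Q. Its two roots generate a degree-2 extension, so [K:Q] = 2.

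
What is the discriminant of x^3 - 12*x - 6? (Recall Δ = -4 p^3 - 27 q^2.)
Δ = 5940

For a depressed cubic x^3 + p x + q the discriminant is Δ = -4 p^3 - 27 q^2 = -4*(-12)^3 - 27*(-6)^2 = 6912 - 972 = 5940.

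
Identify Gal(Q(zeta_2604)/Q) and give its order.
|Gal(Q(zeta_2604)/Q)| = phi(2604) = 720; group ≅ (Z/2604Z)^* ≅ Z/2Z × Z/2Z × Z/6Z × Z/30Z

The n-th cyclotomic polynomial Φ_2604(x) is the minimal polynomial of zeta_2604 over Q and has degree phi(2604) = 720. So Q(zeta_2604) is a degree-720 Galois extension with Galois group (Z/2604Z)^*. By CRT, (Z/2604Z)^* ≅ (Z/4Z)^* × (Z/3Z)^* × (Z/7Z)^* × (Z/31Z)^*. Each prime-power unit group is (Z/4Z)^* ≅ Z/2Z; (Z/3Z)^* ≅ Z/2Z; (Z/7Z)^* ≅ Z/6Z; (Z/31Z)^* ≅ Z/30Z. Hence Gal(Q(zeta_2604)/Q) ≅ Z/2Z × Z/2Z × Z/6Z × Z/30Z.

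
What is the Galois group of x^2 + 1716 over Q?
Gal(K/Q) = Z/2Z (cyclic of order 2)

x^2 + 1716 is irreducible over Q since -1716 is not a rational square. The splitting field Q(sqrt(-1716)) has degree 2 over Q, and its unique nontrivial automorphism is sqrt(-1716) ↦ -sqrt(-1716). Hence Gal(Q(sqrt(-1716))/Q) = Z/2Z.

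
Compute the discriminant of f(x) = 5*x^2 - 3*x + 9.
Δ = -171

For a quadratic a x^2 + b x + c the discriminant is Δ = b^2 - 4ac = (-3)^2 - 4*(5)*(9) = 9 - (180) = -171.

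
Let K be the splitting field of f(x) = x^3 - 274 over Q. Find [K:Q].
[K:Q] = 6

x^3 - 274 has one real root r = 274^(1/3) and two complex roots r*zeta_3, r*zeta_3^2 where zeta_3 = e^(2*pi*i/3). The splitting field is Q(r, zeta_3). [Q(r):Q] = 3 and [Q(zeta_3):Q] = 2 with gcd = 1, so [Q(r, zeta_3):Q] = 3 * 2 = 6.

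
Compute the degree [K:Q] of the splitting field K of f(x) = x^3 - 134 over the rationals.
[K:Q] = 6

x^3 - 134 has one real root r = 134^(1/3) and two complex roots r*zeta_3, r*zeta_3^2 where zeta_3 = e^(2*pi*i/3). The splitting field is Q(r, zeta_3). [Q(r):Q] = 3 and [Q(zeta_3):Q] = 2 with gcd = 1, so [Q(r, zeta_3):Q] = 3 * 2 = 6.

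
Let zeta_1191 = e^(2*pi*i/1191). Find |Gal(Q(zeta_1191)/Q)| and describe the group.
|Gal(Q(zeta_1191)/Q)| = phi(1191) = 792; group ≅ (Z/1191Z)^* ≅ Z/2Z × Z/396Z

The n-th cyclotomic polynomial Φ_1191(x) is the minimal polynomial of zeta_1191 over Q and has degree phi(1191) = 792. So Q(zeta_1191) is a degree-792 Galois extension with Galois group (Z/1191Z)^*. By CRT, (Z/1191Z)^* ≅ (Z/3Z)^* × (Z/397Z)^*. Each prime-power unit group is (Z/3Z)^* ≅ Z/2Z; (Z/397Z)^* ≅ Z/396Z. Hence Gal(Q(zeta_1191)/Q) ≅ Z/2Z × Z/396Z.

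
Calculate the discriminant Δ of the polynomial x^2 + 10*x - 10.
Δ = 140

For a quadratic a x^2 + b x + c the discriminant is Δ = b^2 - 4ac = (10)^2 - 4*(1)*(-10) = 100 - (-40) = 140.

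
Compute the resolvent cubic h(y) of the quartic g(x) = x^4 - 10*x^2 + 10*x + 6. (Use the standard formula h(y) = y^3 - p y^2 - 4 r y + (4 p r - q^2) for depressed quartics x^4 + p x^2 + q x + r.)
h(y) = y^3 + 10*y^2 - 24*y - 340

Identify coefficients: p = -10, q = 10, r = 6.
Plug into h(y) = y^3 - p y^2 - 4 r y + (4 p r - q^2):
  h(y) = y^3 - (-10) y^2 - 4*(6) y + (4*(-10)*(6) - (10)^2)
       = y^3 + (10) y^2 + (-24) y + (-340).
Simplifying: h(y) = y^3 + 10*y^2 - 24*y - 340.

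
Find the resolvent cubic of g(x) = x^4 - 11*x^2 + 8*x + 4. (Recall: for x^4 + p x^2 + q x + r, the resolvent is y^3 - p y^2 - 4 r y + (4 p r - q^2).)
h(y) = y^3 + 11*y^2 - 16*y - 240

Identify coefficients: p = -11, q = 8, r = 4.
Plug into h(y) = y^3 - p y^2 - 4 r y + (4 p r - q^2):
  h(y) = y^3 - (-11) y^2 - 4*(4) y + (4*(-11)*(4) - (8)^2)
       = y^3 + (11) y^2 + (-16) y + (-240).
Simplifying: h(y) = y^3 + 11*y^2 - 16*y - 240.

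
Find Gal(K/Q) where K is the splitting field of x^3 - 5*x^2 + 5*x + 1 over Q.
Gal(K/Q) = S_3 (symmetric group of order 6)

Compute the discriminant of x^3 + (-5)*x^2 + (5)*x + (1): Δ = 148. Since Δ is not a rational square, the Galois group is not contained in A_3; it must be the full S_3 (irreducibility of the cubic rules out anything smaller).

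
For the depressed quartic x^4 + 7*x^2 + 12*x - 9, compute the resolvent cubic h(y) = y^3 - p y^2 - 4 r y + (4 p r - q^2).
h(y) = y^3 - 7*y^2 + 36*y - 396

Identify coefficients: p = 7, q = 12, r = -9.
Plug into h(y) = y^3 - p y^2 - 4 r y + (4 p r - q^2):
  h(y) = y^3 - (7) y^2 - 4*(-9) y + (4*(7)*(-9) - (12)^2)
       = y^3 + (-7) y^2 + (36) y + (-396).
Simplifying: h(y) = y^3 - 7*y^2 + 36*y - 396.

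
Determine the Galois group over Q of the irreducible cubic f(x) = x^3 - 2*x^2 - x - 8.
Gal(K/Q) = S_3 (symmetric group of order 6)

Compute the discriminant of x^3 + (-2)*x^2 + (-1)*x + (-8): Δ = -2264. Since Δ is not a rational square, the Galois group is not contained in A_3; it must be the full S_3 (irreducibility of the cubic rules out anything smaller).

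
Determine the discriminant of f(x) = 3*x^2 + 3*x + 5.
Δ = -51

For a quadratic a x^2 + b x + c the discriminant is Δ = b^2 - 4ac = (3)^2 - 4*(3)*(5) = 9 - (60) = -51.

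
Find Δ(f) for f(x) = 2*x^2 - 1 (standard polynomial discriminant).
Δ = 8

For a quadratic a x^2 + b x + c the discriminant is Δ = b^2 - 4ac = (0)^2 - 4*(2)*(-1) = 0 - (-8) = 8.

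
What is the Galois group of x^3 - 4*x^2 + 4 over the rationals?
Gal(K/Q) = S_3 (symmetric group of order 6)

Compute the discriminant of x^3 + (-4)*x^2 + (0)*x + (4): Δ = 592. Since Δ is not a rational square, the Galois group is not contained in A_3; it must be the full S_3 (irreducibility of the cubic rules out anything smaller).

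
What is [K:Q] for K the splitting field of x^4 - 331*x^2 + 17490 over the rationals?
[K:Q] = 4

f factors as (x^2 - 265)(x^2 - 66); the splitting field is K = Q(sqrt(265), sqrt(66)). Since 265, 66, and 17490 are all non-squares in Q, the three subfields Q(sqrt(265)), Q(sqrt(66)), Q(sqrt(17490)) are distinct degree-2 extensions, so [K:Q] = 4 (Klein four Galois group).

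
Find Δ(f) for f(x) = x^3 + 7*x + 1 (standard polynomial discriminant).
Δ = -1399

For a depressed cubic x^3 + p x + q the discriminant is Δ = -4 p^3 - 27 q^2 = -4*(7)^3 - 27*(1)^2 = -1372 - 27 = -1399.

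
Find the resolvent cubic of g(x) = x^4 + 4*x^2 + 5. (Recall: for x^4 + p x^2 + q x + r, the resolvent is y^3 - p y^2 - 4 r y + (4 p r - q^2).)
h(y) = y^3 - 4*y^2 - 20*y + 80

Identify coefficients: p = 4, q = 0, r = 5.
Plug into h(y) = y^3 - p y^2 - 4 r y + (4 p r - q^2):
  h(y) = y^3 - (4) y^2 - 4*(5) y + (4*(4)*(5) - (0)^2)
       = y^3 + (-4) y^2 + (-20) y + (80).
Simplifying: h(y) = y^3 - 4*y^2 - 20*y + 80.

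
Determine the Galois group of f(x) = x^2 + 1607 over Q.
Gal(K/Q) = Z/2Z (cyclic of order 2)

x^2 + 1607 is irreducible over Q since -1607 is not a rational square. The splitting field Q(sqrt(-1607)) has degree 2 over Q, and its unique nontrivial automorphism is sqrt(-1607) ↦ -sqrt(-1607). Hence Gal(Q(sqrt(-1607))/Q) = Z/2Z.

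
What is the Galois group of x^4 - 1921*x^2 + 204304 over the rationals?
Gal(K/Q) = Z/2Z (cyclic of order 2)

f factors as (x^2 - 113)(x^2 - 1808), so the splitting field is K = Q(sqrt(113), sqrt(1808)). The squarefree part of 113 is 113 and the squarefree part of 1808 is also 113, so sqrt(113) and sqrt(1808) are both rational multiples of sqrt(113). Hence Q(sqrt(113)) = Q(sqrt(1808)) = Q(sqrt(113)), and the splitting field collapses to a single degree-2 extension with Galois group Z/2Z.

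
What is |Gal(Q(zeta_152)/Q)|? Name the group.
|Gal(Q(zeta_152)/Q)| = phi(152) = 72; group ≅ (Z/152Z)^* ≅ Z/2Z × Z/2Z × Z/18Z

The n-th cyclotomic polynomial Φ_152(x) is the minimal polynomial of zeta_152 over Q and has degree phi(152) = 72. So Q(zeta_152) is a degree-72 Galois extension with Galois group (Z/152Z)^*. By CRT, (Z/152Z)^* ≅ (Z/8Z)^* × (Z/19Z)^*. Each prime-power unit group is (Z/8Z)^* ≅ Z/2Z × Z/2Z; (Z/19Z)^* ≅ Z/18Z. Hence Gal(Q(zeta_152)/Q) ≅ Z/2Z × Z/2Z × Z/18Z.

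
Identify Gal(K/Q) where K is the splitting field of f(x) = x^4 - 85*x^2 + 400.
Gal(K/Q) = Z/2Z (cyclic of order 2)

f factors as (x^2 - 5)(x^2 - 80), so the splitting field is K = Q(sqrt(5), sqrt(80)). The squarefree part of 5 is 5 and the squarefree part of 80 is also 5, so sqrt(5) and sqrt(80) are both rational multiples of sqrt(5). Hence Q(sqrt(5)) = Q(sqrt(80)) = Q(sqrt(5)), and the splitting field collapses to a single degree-2 extension with Galois group Z/2Z.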